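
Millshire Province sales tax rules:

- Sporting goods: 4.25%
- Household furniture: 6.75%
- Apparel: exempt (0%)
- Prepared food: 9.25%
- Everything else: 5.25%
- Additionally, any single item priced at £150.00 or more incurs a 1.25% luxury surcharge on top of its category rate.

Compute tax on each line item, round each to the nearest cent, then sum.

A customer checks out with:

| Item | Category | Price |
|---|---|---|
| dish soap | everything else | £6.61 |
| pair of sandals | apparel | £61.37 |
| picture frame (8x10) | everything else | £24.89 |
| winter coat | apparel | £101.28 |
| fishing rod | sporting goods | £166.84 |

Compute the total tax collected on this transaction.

£10.84

Dish soap £6.61: everything else → 5.25% → £0.35
Pair of sandals £61.37: apparel → 0% → £0.00
Picture frame (8x10) £24.89: everything else → 5.25% → £1.31
Winter coat £101.28: apparel → 0% → £0.00
Fishing rod £166.84: sporting goods → 4.25% + 1.25% surcharge = 5.5% → £9.18
Total tax = £0.35 + £1.31 + £9.18 = £10.84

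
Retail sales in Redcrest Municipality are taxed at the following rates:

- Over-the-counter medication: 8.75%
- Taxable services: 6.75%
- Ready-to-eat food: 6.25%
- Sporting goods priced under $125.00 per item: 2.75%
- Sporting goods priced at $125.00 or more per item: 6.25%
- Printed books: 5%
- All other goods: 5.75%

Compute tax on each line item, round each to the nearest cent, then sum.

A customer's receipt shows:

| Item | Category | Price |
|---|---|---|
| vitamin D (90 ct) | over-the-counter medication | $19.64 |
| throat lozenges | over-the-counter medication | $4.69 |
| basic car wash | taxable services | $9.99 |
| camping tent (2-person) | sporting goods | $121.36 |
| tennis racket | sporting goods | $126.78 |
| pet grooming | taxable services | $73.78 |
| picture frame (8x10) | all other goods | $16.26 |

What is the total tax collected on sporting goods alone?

Camping tent (2-person) $121.36: sporting goods, under $125.00 → 2.75% → $3.34
Tennis racket $126.78: sporting goods, $125.00 or more → 6.25% → $7.92
Tax on sporting goods = $3.34 + $7.92 = $11.26

$11.26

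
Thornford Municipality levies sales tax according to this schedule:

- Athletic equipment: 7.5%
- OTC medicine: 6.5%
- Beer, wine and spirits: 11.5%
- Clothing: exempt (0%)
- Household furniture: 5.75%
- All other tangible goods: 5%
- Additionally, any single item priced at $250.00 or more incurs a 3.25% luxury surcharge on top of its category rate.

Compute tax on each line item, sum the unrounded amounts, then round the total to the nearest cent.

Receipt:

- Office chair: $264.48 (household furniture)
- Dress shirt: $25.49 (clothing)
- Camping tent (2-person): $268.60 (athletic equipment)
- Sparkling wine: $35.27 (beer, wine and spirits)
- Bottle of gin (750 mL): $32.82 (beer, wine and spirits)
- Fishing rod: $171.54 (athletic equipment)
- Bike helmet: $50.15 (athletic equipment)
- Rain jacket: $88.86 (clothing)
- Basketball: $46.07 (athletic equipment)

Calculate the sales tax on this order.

Office chair $264.48: household furniture → 5.75% + 3.25% surcharge = 9% → $23.8032
Dress shirt $25.49: clothing → 0% → $0.00
Camping tent (2-person) $268.60: athletic equipment → 7.5% + 3.25% surcharge = 10.75% → $28.8745
Sparkling wine $35.27: beer, wine and spirits → 11.5% → $4.05605
Bottle of gin (750 mL) $32.82: beer, wine and spirits → 11.5% → $3.7743
Fishing rod $171.54: athletic equipment → 7.5% → $12.8655
Bike helmet $50.15: athletic equipment → 7.5% → $3.76125
Rain jacket $88.86: clothing → 0% → $0.00
Basketball $46.07: athletic equipment → 7.5% → $3.45525
Unrounded tax sum = $80.59005 → $80.59

$80.59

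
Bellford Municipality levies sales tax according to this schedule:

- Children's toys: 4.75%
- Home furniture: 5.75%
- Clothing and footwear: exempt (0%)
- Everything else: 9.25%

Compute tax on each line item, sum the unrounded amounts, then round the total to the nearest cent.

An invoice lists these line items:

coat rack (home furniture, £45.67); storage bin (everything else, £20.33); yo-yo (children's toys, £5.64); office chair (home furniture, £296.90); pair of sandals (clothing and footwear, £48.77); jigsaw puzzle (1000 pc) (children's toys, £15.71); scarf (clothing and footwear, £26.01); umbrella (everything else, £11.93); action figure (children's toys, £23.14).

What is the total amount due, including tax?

£518.90

Coat rack £45.67: home furniture → 5.75% → £2.626025
Storage bin £20.33: everything else → 9.25% → £1.880525
Yo-yo £5.64: children's toys → 4.75% → £0.2679
Office chair £296.90: home furniture → 5.75% → £17.07175
Pair of sandals £48.77: clothing and footwear → 0% → £0.00
Jigsaw puzzle (1000 pc) £15.71: children's toys → 4.75% → £0.746225
Scarf £26.01: clothing and footwear → 0% → £0.00
Umbrella £11.93: everything else → 9.25% → £1.103525
Action figure £23.14: children's toys → 4.75% → £1.09915
Subtotal = £494.10; unrounded tax = £24.7951 → £24.80; total due = £518.90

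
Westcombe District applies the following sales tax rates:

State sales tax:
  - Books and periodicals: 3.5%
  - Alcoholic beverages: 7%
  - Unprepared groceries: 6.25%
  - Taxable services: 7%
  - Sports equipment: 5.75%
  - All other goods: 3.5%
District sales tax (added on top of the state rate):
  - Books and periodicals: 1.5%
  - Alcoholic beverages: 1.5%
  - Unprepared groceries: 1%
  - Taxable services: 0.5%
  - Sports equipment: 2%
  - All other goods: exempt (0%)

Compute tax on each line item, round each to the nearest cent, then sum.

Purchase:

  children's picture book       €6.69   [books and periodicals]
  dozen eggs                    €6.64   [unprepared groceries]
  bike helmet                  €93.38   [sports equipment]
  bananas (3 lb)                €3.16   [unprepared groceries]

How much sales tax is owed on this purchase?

€8.28

Children's picture book €6.69: books and periodicals → 3.5% + 1.5% district = 5% → €0.33
Dozen eggs €6.64: unprepared groceries → 6.25% + 1% district = 7.25% → €0.48
Bike helmet €93.38: sports equipment → 5.75% + 2% district = 7.75% → €7.24
Bananas (3 lb) €3.16: unprepared groceries → 6.25% + 1% district = 7.25% → €0.23
Total tax = €0.33 + €0.48 + €7.24 + €0.23 = €8.28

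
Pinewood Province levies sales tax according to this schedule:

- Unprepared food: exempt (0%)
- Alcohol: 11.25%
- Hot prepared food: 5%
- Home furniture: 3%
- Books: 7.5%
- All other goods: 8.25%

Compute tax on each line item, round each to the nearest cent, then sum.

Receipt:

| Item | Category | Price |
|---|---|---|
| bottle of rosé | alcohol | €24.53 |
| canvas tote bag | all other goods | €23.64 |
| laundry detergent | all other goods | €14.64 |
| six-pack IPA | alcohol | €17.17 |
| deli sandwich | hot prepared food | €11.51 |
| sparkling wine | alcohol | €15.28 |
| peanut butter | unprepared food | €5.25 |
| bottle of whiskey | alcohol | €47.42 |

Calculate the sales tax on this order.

Bottle of rosé €24.53: alcohol → 11.25% → €2.76
Canvas tote bag €23.64: all other goods → 8.25% → €1.95
Laundry detergent €14.64: all other goods → 8.25% → €1.21
Six-pack IPA €17.17: alcohol → 11.25% → €1.93
Deli sandwich €11.51: hot prepared food → 5% → €0.58
Sparkling wine €15.28: alcohol → 11.25% → €1.72
Peanut butter €5.25: unprepared food → 0% → €0.00
Bottle of whiskey €47.42: alcohol → 11.25% → €5.33
Total tax = €2.76 + €1.95 + €1.21 + €1.93 + €0.58 + €1.72 + €5.33 = €15.48

€15.48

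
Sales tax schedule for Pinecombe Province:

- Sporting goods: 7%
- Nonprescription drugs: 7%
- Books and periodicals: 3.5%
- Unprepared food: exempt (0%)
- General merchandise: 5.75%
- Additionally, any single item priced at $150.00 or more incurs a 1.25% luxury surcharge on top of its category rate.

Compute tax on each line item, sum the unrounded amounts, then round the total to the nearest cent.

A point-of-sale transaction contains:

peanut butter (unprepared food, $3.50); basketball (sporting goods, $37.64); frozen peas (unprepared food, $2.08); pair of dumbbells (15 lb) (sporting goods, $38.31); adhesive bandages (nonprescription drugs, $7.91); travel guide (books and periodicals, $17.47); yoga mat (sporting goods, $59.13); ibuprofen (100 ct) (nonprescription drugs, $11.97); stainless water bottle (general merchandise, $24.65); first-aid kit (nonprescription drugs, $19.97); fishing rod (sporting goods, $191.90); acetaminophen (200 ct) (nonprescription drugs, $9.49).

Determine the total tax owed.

Peanut butter $3.50: unprepared food → 0% → $0.00
Basketball $37.64: sporting goods → 7% → $2.6348
Frozen peas $2.08: unprepared food → 0% → $0.00
Pair of dumbbells (15 lb) $38.31: sporting goods → 7% → $2.6817
Adhesive bandages $7.91: nonprescription drugs → 7% → $0.5537
Travel guide $17.47: books and periodicals → 3.5% → $0.61145
Yoga mat $59.13: sporting goods → 7% → $4.1391
Ibuprofen (100 ct) $11.97: nonprescription drugs → 7% → $0.8379
Stainless water bottle $24.65: general merchandise → 5.75% → $1.417375
First-aid kit $19.97: nonprescription drugs → 7% → $1.3979
Fishing rod $191.90: sporting goods → 7% + 1.25% surcharge = 8.25% → $15.83175
Acetaminophen (200 ct) $9.49: nonprescription drugs → 7% → $0.6643
Unrounded tax sum = $30.769975 → $30.77

$30.77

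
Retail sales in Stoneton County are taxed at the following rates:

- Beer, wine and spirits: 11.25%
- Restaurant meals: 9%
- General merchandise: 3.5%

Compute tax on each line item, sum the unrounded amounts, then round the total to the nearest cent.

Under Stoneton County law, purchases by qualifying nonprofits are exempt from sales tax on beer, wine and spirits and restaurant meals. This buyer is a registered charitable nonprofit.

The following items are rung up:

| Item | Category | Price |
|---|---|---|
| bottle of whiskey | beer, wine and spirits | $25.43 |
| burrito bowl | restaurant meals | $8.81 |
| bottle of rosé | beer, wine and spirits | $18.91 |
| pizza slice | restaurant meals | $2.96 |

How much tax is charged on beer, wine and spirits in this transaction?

Bottle of whiskey $25.43: beer, wine and spirits, buyer-exempt → 0% → $0.00
Bottle of rosé $18.91: beer, wine and spirits, buyer-exempt → 0% → $0.00
Tax on beer, wine and spirits: unrounded sum = $0.00 → $0.00

$0.00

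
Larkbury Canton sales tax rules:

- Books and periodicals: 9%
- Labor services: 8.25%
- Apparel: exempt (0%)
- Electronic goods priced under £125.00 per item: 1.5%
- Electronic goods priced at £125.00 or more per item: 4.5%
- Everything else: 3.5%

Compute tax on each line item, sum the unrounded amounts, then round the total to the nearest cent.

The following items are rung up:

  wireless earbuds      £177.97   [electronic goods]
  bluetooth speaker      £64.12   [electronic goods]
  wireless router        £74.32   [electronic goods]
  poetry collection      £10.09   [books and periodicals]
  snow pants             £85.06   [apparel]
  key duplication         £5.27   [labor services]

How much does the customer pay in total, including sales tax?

Wireless earbuds £177.97: electronic goods, £125.00 or more → 4.5% → £8.00865
Bluetooth speaker £64.12: electronic goods, under £125.00 → 1.5% → £0.9618
Wireless router £74.32: electronic goods, under £125.00 → 1.5% → £1.1148
Poetry collection £10.09: books and periodicals → 9% → £0.9081
Snow pants £85.06: apparel → 0% → £0.00
Key duplication £5.27: labor services → 8.25% → £0.434775
Subtotal = £416.83; unrounded tax = £11.428125 → £11.43; total due = £428.26

£428.26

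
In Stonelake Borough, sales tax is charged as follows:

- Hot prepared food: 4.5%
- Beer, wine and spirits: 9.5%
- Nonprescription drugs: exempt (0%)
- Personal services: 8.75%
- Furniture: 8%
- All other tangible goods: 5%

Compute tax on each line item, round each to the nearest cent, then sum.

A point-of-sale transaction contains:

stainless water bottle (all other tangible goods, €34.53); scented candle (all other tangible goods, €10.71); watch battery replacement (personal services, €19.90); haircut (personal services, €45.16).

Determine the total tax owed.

€7.96

Stainless water bottle €34.53: all other tangible goods → 5% → €1.73
Scented candle €10.71: all other tangible goods → 5% → €0.54
Watch battery replacement €19.90: personal services → 8.75% → €1.74
Haircut €45.16: personal services → 8.75% → €3.95
Total tax = €1.73 + €0.54 + €1.74 + €3.95 = €7.96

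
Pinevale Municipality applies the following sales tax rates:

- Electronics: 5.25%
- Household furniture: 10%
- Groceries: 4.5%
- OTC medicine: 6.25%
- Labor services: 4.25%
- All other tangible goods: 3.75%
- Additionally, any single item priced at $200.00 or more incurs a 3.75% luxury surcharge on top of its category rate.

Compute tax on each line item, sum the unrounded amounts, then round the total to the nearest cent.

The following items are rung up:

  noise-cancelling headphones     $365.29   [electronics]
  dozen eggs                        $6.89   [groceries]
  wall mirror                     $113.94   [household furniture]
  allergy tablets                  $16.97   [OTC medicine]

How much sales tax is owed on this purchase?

$45.64

Noise-cancelling headphones $365.29: electronics → 5.25% + 3.75% surcharge = 9% → $32.8761
Dozen eggs $6.89: groceries → 4.5% → $0.31005
Wall mirror $113.94: household furniture → 10% → $11.394
Allergy tablets $16.97: OTC medicine → 6.25% → $1.060625
Unrounded tax sum = $45.640775 → $45.64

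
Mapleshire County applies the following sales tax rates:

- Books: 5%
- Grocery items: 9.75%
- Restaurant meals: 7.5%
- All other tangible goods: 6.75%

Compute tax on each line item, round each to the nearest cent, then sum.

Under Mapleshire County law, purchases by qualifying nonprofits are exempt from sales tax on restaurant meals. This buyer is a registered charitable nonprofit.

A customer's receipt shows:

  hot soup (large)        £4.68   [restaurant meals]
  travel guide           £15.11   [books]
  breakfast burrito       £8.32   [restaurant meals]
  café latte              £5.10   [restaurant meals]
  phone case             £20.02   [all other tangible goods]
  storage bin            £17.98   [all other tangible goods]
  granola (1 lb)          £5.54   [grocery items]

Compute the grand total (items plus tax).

£80.61

Hot soup (large) £4.68: restaurant meals, buyer-exempt → 0% → £0.00
Travel guide £15.11: books → 5% → £0.76
Breakfast burrito £8.32: restaurant meals, buyer-exempt → 0% → £0.00
Café latte £5.10: restaurant meals, buyer-exempt → 0% → £0.00
Phone case £20.02: all other tangible goods → 6.75% → £1.35
Storage bin £17.98: all other tangible goods → 6.75% → £1.21
Granola (1 lb) £5.54: grocery items → 9.75% → £0.54
Subtotal = £76.75; tax = £3.86; total due = £80.61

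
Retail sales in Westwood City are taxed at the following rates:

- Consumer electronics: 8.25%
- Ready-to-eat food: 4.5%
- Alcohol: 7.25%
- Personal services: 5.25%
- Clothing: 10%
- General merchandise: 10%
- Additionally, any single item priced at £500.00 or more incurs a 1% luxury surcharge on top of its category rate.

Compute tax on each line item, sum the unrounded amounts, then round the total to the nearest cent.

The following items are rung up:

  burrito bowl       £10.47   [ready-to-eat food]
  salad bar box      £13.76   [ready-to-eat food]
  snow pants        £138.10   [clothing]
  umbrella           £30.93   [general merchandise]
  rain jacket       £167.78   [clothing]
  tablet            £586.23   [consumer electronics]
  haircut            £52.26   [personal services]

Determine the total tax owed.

Burrito bowl £10.47: ready-to-eat food → 4.5% → £0.47115
Salad bar box £13.76: ready-to-eat food → 4.5% → £0.6192
Snow pants £138.10: clothing → 10% → £13.81
Umbrella £30.93: general merchandise → 10% → £3.093
Rain jacket £167.78: clothing → 10% → £16.778
Tablet £586.23: consumer electronics → 8.25% + 1% surcharge = 9.25% → £54.226275
Haircut £52.26: personal services → 5.25% → £2.74365
Unrounded tax sum = £91.741275 → £91.74

£91.74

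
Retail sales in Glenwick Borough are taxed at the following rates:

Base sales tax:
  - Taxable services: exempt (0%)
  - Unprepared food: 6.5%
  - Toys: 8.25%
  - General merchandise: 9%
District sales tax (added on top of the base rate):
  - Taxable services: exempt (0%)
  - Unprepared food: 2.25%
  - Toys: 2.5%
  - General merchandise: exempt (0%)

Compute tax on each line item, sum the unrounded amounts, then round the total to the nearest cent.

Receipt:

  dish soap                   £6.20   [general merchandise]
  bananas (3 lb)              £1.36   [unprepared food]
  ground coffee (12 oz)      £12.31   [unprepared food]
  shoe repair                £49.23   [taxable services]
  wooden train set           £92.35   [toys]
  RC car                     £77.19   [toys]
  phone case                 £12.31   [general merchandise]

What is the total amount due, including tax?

£272.04

Dish soap £6.20: general merchandise → 9% + 0% district = 9% → £0.558
Bananas (3 lb) £1.36: unprepared food → 6.5% + 2.25% district = 8.75% → £0.119
Ground coffee (12 oz) £12.31: unprepared food → 6.5% + 2.25% district = 8.75% → £1.077125
Shoe repair £49.23: taxable services → 0% + 0% district = 0% → £0.00
Wooden train set £92.35: toys → 8.25% + 2.5% district = 10.75% → £9.927625
RC car £77.19: toys → 8.25% + 2.5% district = 10.75% → £8.297925
Phone case £12.31: general merchandise → 9% + 0% district = 9% → £1.1079
Subtotal = £250.95; unrounded tax = £21.087575 → £21.09; total due = £272.04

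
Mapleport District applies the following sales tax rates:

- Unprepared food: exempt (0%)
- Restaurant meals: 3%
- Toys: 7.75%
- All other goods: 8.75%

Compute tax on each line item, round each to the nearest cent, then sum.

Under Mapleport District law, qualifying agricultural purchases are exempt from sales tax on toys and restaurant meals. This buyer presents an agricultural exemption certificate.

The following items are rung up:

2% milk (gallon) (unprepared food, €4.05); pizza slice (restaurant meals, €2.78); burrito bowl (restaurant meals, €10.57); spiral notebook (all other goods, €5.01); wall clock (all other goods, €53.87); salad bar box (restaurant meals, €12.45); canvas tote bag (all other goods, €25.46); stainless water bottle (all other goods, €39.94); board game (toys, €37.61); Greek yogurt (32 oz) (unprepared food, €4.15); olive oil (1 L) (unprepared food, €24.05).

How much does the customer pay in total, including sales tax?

2% milk (gallon) €4.05: unprepared food → 0% → €0.00
Pizza slice €2.78: restaurant meals, buyer-exempt → 0% → €0.00
Burrito bowl €10.57: restaurant meals, buyer-exempt → 0% → €0.00
Spiral notebook €5.01: all other goods → 8.75% → €0.44
Wall clock €53.87: all other goods → 8.75% → €4.71
Salad bar box €12.45: restaurant meals, buyer-exempt → 0% → €0.00
Canvas tote bag €25.46: all other goods → 8.75% → €2.23
Stainless water bottle €39.94: all other goods → 8.75% → €3.49
Board game €37.61: toys, buyer-exempt → 0% → €0.00
Greek yogurt (32 oz) €4.15: unprepared food → 0% → €0.00
Olive oil (1 L) €24.05: unprepared food → 0% → €0.00
Subtotal = €219.94; tax = €10.87; total due = €230.81

€230.81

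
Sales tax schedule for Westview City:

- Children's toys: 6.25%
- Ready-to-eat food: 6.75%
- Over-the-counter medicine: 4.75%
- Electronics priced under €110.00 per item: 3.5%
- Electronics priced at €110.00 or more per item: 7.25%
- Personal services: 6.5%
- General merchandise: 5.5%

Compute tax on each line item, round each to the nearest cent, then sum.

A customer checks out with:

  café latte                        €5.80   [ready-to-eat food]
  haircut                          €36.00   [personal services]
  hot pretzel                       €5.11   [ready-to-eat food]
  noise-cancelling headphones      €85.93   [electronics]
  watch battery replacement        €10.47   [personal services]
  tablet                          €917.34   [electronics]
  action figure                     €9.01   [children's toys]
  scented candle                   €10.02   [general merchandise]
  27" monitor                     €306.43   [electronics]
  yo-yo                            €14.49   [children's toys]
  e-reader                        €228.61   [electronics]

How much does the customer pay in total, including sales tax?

Café latte €5.80: ready-to-eat food → 6.75% → €0.39
Haircut €36.00: personal services → 6.5% → €2.34
Hot pretzel €5.11: ready-to-eat food → 6.75% → €0.34
Noise-cancelling headphones €85.93: electronics, under €110.00 → 3.5% → €3.01
Watch battery replacement €10.47: personal services → 6.5% → €0.68
Tablet €917.34: electronics, €110.00 or more → 7.25% → €66.51
Action figure €9.01: children's toys → 6.25% → €0.56
Scented candle €10.02: general merchandise → 5.5% → €0.55
27" monitor €306.43: electronics, €110.00 or more → 7.25% → €22.22
Yo-yo €14.49: children's toys → 6.25% → €0.91
E-reader €228.61: electronics, €110.00 or more → 7.25% → €16.57
Subtotal = €1629.21; tax = €114.08; total due = €1743.29

€1743.29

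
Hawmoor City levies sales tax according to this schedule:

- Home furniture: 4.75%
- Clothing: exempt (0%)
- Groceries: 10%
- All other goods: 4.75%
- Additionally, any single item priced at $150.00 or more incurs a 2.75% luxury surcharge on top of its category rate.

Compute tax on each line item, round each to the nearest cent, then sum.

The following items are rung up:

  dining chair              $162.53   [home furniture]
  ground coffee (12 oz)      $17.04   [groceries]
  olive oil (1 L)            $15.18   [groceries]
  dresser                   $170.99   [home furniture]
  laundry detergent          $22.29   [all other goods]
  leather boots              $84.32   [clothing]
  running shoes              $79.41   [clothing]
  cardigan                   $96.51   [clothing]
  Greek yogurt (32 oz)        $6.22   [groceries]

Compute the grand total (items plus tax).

Dining chair $162.53: home furniture → 4.75% + 2.75% surcharge = 7.5% → $12.19
Ground coffee (12 oz) $17.04: groceries → 10% → $1.70
Olive oil (1 L) $15.18: groceries → 10% → $1.52
Dresser $170.99: home furniture → 4.75% + 2.75% surcharge = 7.5% → $12.82
Laundry detergent $22.29: all other goods → 4.75% → $1.06
Leather boots $84.32: clothing → 0% → $0.00
Running shoes $79.41: clothing → 0% → $0.00
Cardigan $96.51: clothing → 0% → $0.00
Greek yogurt (32 oz) $6.22: groceries → 10% → $0.62
Subtotal = $654.49; tax = $29.91; total due = $684.40

$684.40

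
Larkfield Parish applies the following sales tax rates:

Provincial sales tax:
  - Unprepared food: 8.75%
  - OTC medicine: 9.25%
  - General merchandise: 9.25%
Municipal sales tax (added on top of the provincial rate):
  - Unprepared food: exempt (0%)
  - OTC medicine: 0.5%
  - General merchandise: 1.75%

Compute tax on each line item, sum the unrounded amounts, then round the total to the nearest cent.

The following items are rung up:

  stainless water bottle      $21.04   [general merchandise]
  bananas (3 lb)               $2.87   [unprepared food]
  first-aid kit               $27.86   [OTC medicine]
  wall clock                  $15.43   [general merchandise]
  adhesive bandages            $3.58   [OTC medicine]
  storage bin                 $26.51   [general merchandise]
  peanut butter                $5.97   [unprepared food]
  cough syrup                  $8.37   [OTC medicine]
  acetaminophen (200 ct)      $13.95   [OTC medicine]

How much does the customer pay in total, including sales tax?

Stainless water bottle $21.04: general merchandise → 9.25% + 1.75% municipal = 11% → $2.3144
Bananas (3 lb) $2.87: unprepared food → 8.75% + 0% municipal = 8.75% → $0.251125
First-aid kit $27.86: OTC medicine → 9.25% + 0.5% municipal = 9.75% → $2.71635
Wall clock $15.43: general merchandise → 9.25% + 1.75% municipal = 11% → $1.6973
Adhesive bandages $3.58: OTC medicine → 9.25% + 0.5% municipal = 9.75% → $0.34905
Storage bin $26.51: general merchandise → 9.25% + 1.75% municipal = 11% → $2.9161
Peanut butter $5.97: unprepared food → 8.75% + 0% municipal = 8.75% → $0.522375
Cough syrup $8.37: OTC medicine → 9.25% + 0.5% municipal = 9.75% → $0.816075
Acetaminophen (200 ct) $13.95: OTC medicine → 9.25% + 0.5% municipal = 9.75% → $1.360125
Subtotal = $125.58; unrounded tax = $12.9429 → $12.94; total due = $138.52

$138.52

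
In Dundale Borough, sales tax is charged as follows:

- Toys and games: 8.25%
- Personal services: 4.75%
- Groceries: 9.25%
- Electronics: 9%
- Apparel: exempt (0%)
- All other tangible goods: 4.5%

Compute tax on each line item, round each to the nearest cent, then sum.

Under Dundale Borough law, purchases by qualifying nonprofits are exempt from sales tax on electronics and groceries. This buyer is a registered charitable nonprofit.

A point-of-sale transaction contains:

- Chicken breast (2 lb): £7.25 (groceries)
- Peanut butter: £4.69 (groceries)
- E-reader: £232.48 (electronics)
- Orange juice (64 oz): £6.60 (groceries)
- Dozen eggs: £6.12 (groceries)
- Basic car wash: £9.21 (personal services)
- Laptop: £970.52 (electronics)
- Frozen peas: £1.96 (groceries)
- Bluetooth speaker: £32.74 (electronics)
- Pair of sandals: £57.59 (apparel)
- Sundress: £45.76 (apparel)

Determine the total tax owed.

£0.44

Chicken breast (2 lb) £7.25: groceries, buyer-exempt → 0% → £0.00
Peanut butter £4.69: groceries, buyer-exempt → 0% → £0.00
E-reader £232.48: electronics, buyer-exempt → 0% → £0.00
Orange juice (64 oz) £6.60: groceries, buyer-exempt → 0% → £0.00
Dozen eggs £6.12: groceries, buyer-exempt → 0% → £0.00
Basic car wash £9.21: personal services → 4.75% → £0.44
Laptop £970.52: electronics, buyer-exempt → 0% → £0.00
Frozen peas £1.96: groceries, buyer-exempt → 0% → £0.00
Bluetooth speaker £32.74: electronics, buyer-exempt → 0% → £0.00
Pair of sandals £57.59: apparel → 0% → £0.00
Sundress £45.76: apparel → 0% → £0.00
Total tax = £0.44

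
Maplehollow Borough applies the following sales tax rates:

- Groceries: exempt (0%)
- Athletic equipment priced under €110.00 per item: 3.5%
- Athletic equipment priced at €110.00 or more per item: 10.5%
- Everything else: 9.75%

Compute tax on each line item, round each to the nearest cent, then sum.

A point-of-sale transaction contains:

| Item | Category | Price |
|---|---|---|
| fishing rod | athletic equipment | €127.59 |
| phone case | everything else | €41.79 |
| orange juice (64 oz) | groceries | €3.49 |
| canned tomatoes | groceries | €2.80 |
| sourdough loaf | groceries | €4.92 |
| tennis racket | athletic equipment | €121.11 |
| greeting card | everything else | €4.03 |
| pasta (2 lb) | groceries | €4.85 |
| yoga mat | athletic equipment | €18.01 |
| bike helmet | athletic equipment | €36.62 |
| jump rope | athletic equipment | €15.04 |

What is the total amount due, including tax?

€413.27

Fishing rod €127.59: athletic equipment, €110.00 or more → 10.5% → €13.40
Phone case €41.79: everything else → 9.75% → €4.07
Orange juice (64 oz) €3.49: groceries → 0% → €0.00
Canned tomatoes €2.80: groceries → 0% → €0.00
Sourdough loaf €4.92: groceries → 0% → €0.00
Tennis racket €121.11: athletic equipment, €110.00 or more → 10.5% → €12.72
Greeting card €4.03: everything else → 9.75% → €0.39
Pasta (2 lb) €4.85: groceries → 0% → €0.00
Yoga mat €18.01: athletic equipment, under €110.00 → 3.5% → €0.63
Bike helmet €36.62: athletic equipment, under €110.00 → 3.5% → €1.28
Jump rope €15.04: athletic equipment, under €110.00 → 3.5% → €0.53
Subtotal = €380.25; tax = €33.02; total due = €413.27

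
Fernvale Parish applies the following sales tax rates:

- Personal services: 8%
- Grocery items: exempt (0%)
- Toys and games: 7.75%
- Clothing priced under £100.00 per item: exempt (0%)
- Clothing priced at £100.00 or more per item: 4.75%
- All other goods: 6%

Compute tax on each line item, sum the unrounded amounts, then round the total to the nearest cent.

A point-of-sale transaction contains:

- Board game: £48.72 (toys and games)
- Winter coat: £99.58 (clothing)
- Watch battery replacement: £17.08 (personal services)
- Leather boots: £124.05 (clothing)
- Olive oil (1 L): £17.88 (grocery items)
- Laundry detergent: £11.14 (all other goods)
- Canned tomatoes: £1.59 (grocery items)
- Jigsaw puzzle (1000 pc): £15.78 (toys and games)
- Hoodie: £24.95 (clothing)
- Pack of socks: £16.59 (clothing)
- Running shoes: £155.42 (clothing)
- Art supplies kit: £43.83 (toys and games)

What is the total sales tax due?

£23.71

Board game £48.72: toys and games → 7.75% → £3.7758
Winter coat £99.58: clothing, under £100.00 → 0% → £0.00
Watch battery replacement £17.08: personal services → 8% → £1.3664
Leather boots £124.05: clothing, £100.00 or more → 4.75% → £5.892375
Olive oil (1 L) £17.88: grocery items → 0% → £0.00
Laundry detergent £11.14: all other goods → 6% → £0.6684
Canned tomatoes £1.59: grocery items → 0% → £0.00
Jigsaw puzzle (1000 pc) £15.78: toys and games → 7.75% → £1.22295
Hoodie £24.95: clothing, under £100.00 → 0% → £0.00
Pack of socks £16.59: clothing, under £100.00 → 0% → £0.00
Running shoes £155.42: clothing, £100.00 or more → 4.75% → £7.38245
Art supplies kit £43.83: toys and games → 7.75% → £3.396825
Unrounded tax sum = £23.7052 → £23.71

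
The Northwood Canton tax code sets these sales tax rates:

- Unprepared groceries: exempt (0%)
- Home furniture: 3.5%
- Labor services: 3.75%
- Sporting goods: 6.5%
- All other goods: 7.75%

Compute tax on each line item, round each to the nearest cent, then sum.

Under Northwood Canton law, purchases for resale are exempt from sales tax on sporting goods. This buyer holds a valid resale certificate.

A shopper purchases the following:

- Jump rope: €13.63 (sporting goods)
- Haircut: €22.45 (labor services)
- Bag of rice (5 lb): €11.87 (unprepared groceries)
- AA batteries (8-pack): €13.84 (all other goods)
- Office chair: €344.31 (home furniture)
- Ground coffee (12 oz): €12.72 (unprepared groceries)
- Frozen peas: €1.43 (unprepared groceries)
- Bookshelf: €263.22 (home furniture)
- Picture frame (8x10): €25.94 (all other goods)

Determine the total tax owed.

Jump rope €13.63: sporting goods, buyer-exempt → 0% → €0.00
Haircut €22.45: labor services → 3.75% → €0.84
Bag of rice (5 lb) €11.87: unprepared groceries → 0% → €0.00
AA batteries (8-pack) €13.84: all other goods → 7.75% → €1.07
Office chair €344.31: home furniture → 3.5% → €12.05
Ground coffee (12 oz) €12.72: unprepared groceries → 0% → €0.00
Frozen peas €1.43: unprepared groceries → 0% → €0.00
Bookshelf €263.22: home furniture → 3.5% → €9.21
Picture frame (8x10) €25.94: all other goods → 7.75% → €2.01
Total tax = €0.84 + €1.07 + €12.05 + €9.21 + €2.01 = €25.18

€25.18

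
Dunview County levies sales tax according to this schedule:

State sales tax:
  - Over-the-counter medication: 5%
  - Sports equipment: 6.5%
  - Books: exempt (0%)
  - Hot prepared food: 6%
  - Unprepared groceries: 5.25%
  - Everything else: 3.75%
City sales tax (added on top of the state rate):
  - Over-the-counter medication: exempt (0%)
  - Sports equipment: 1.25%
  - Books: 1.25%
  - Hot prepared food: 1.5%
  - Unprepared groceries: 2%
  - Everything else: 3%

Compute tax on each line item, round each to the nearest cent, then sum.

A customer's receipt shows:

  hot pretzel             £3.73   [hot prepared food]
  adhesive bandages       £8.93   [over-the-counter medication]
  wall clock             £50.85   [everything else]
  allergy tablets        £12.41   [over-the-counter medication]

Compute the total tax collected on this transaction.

Hot pretzel £3.73: hot prepared food → 6% + 1.5% city = 7.5% → £0.28
Adhesive bandages £8.93: over-the-counter medication → 5% + 0% city = 5% → £0.45
Wall clock £50.85: everything else → 3.75% + 3% city = 6.75% → £3.43
Allergy tablets £12.41: over-the-counter medication → 5% + 0% city = 5% → £0.62
Total tax = £0.28 + £0.45 + £3.43 + £0.62 = £4.78

£4.78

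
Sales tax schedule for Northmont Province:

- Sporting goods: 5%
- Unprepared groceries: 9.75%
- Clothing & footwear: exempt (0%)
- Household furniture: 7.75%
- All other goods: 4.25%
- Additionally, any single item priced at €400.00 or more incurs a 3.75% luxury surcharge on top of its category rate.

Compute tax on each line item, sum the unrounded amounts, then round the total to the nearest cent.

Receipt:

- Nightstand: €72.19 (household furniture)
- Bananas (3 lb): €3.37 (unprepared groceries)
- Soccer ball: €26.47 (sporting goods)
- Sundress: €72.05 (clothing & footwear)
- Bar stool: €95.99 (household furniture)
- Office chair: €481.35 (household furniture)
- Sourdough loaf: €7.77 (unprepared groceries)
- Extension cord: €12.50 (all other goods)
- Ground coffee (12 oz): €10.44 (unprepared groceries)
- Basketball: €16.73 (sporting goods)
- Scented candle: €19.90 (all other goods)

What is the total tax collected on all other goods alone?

Extension cord €12.50: all other goods → 4.25% → €0.53125
Scented candle €19.90: all other goods → 4.25% → €0.84575
Tax on all other goods: unrounded sum = €1.377 → €1.38

€1.38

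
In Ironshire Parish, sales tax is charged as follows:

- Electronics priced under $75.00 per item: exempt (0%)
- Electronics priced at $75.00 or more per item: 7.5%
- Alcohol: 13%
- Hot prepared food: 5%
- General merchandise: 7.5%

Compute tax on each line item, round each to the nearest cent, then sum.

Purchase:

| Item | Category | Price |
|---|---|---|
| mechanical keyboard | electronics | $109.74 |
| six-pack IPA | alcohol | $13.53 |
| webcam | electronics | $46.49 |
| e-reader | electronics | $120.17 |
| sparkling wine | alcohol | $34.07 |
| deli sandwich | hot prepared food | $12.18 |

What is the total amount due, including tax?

$360.22

Mechanical keyboard $109.74: electronics, $75.00 or more → 7.5% → $8.23
Six-pack IPA $13.53: alcohol → 13% → $1.76
Webcam $46.49: electronics, under $75.00 → 0% → $0.00
E-reader $120.17: electronics, $75.00 or more → 7.5% → $9.01
Sparkling wine $34.07: alcohol → 13% → $4.43
Deli sandwich $12.18: hot prepared food → 5% → $0.61
Subtotal = $336.18; tax = $24.04; total due = $360.22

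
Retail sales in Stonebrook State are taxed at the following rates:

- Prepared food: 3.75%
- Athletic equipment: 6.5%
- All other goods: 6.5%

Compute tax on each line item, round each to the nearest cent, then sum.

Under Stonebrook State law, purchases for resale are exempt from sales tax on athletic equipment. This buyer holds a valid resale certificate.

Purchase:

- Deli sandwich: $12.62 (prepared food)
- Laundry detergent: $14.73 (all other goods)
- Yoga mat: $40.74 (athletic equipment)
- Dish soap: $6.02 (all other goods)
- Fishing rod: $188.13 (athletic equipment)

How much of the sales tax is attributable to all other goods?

$1.35

Laundry detergent $14.73: all other goods → 6.5% → $0.96
Dish soap $6.02: all other goods → 6.5% → $0.39
Tax on all other goods = $0.96 + $0.39 = $1.35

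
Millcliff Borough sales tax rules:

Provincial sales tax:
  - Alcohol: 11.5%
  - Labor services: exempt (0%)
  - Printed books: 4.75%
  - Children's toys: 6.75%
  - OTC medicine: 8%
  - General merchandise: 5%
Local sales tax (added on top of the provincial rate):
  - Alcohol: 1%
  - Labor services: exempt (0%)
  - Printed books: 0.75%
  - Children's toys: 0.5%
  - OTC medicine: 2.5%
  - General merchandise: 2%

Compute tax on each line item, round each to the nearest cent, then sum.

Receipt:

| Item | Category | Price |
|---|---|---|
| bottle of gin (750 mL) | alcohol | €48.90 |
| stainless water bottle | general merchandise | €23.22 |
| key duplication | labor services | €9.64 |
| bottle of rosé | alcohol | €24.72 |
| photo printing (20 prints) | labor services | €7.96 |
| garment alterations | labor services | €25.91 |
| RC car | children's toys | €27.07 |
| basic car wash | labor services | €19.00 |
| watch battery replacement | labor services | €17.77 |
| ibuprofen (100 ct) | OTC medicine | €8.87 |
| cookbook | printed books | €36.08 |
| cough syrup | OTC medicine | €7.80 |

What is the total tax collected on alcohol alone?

Bottle of gin (750 mL) €48.90: alcohol → 11.5% + 1% local = 12.5% → €6.11
Bottle of rosé €24.72: alcohol → 11.5% + 1% local = 12.5% → €3.09
Tax on alcohol = €6.11 + €3.09 = €9.20

€9.20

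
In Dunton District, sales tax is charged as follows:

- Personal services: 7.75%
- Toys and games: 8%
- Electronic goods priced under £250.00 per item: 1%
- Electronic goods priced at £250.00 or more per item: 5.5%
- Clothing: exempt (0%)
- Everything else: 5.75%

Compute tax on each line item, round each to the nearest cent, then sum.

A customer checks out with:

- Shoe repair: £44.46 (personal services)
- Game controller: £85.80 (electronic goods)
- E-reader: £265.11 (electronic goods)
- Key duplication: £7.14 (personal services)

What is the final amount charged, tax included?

£421.95

Shoe repair £44.46: personal services → 7.75% → £3.45
Game controller £85.80: electronic goods, under £250.00 → 1% → £0.86
E-reader £265.11: electronic goods, £250.00 or more → 5.5% → £14.58
Key duplication £7.14: personal services → 7.75% → £0.55
Subtotal = £402.51; tax = £19.44; total due = £421.95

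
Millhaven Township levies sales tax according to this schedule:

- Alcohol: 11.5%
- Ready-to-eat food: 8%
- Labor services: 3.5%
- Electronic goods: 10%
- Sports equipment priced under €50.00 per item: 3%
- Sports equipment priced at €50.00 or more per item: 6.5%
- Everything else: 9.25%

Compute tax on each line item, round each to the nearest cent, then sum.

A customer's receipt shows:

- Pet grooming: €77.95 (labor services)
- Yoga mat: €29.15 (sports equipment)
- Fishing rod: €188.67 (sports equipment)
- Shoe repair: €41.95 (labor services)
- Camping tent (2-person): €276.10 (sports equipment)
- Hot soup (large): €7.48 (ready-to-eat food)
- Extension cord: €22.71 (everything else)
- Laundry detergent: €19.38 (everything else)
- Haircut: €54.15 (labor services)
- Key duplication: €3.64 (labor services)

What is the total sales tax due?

Pet grooming €77.95: labor services → 3.5% → €2.73
Yoga mat €29.15: sports equipment, under €50.00 → 3% → €0.87
Fishing rod €188.67: sports equipment, €50.00 or more → 6.5% → €12.26
Shoe repair €41.95: labor services → 3.5% → €1.47
Camping tent (2-person) €276.10: sports equipment, €50.00 or more → 6.5% → €17.95
Hot soup (large) €7.48: ready-to-eat food → 8% → €0.60
Extension cord €22.71: everything else → 9.25% → €2.10
Laundry detergent €19.38: everything else → 9.25% → €1.79
Haircut €54.15: labor services → 3.5% → €1.90
Key duplication €3.64: labor services → 3.5% → €0.13
Total tax = €2.73 + €0.87 + €12.26 + €1.47 + €17.95 + €0.60 + €2.10 + €1.79 + €1.90 + €0.13 = €41.80

€41.80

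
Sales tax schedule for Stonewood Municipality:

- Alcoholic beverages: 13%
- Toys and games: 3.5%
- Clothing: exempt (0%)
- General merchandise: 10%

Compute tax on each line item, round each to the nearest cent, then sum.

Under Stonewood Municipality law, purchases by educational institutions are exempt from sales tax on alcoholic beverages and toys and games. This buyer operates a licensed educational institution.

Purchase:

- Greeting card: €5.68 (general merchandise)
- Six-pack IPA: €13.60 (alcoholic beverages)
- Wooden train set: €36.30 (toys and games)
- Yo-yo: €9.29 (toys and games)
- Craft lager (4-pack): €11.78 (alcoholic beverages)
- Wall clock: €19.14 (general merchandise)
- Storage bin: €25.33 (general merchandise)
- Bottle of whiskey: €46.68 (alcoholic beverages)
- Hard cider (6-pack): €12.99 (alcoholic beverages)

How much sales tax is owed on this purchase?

Greeting card €5.68: general merchandise → 10% → €0.57
Six-pack IPA €13.60: alcoholic beverages, buyer-exempt → 0% → €0.00
Wooden train set €36.30: toys and games, buyer-exempt → 0% → €0.00
Yo-yo €9.29: toys and games, buyer-exempt → 0% → €0.00
Craft lager (4-pack) €11.78: alcoholic beverages, buyer-exempt → 0% → €0.00
Wall clock €19.14: general merchandise → 10% → €1.91
Storage bin €25.33: general merchandise → 10% → €2.53
Bottle of whiskey €46.68: alcoholic beverages, buyer-exempt → 0% → €0.00
Hard cider (6-pack) €12.99: alcoholic beverages, buyer-exempt → 0% → €0.00
Total tax = €0.57 + €1.91 + €2.53 = €5.01

€5.01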